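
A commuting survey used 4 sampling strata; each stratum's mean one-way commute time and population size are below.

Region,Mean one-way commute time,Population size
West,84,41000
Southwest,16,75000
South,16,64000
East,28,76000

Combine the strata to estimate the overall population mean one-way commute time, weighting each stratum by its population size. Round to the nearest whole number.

30

Σ Nₕ·x̄ₕ = 84×41000 + 16×75000 + 16×64000 + 28×76000
  = 7796000
Σ Nₕ = 41000 + 75000 + 64000 + 76000 = 256000
Overall mean = 7796000 / 256000 = 30.453125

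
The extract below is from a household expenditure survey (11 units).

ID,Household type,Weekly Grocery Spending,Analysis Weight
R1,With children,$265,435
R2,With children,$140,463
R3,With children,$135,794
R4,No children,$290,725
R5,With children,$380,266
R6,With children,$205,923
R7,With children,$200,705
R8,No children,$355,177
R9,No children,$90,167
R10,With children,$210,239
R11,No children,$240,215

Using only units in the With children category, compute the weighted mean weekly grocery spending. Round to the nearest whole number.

With children rows: R1, R2, R3, R5, R6, R7, R10
Weighted sum = 265×435 + 140×463 + 135×794 + 380×266 + 205×923 + 200×705 + 210×239
  = 768770
Sum of weights = 435 + 463 + 794 + 266 + 923 + 705 + 239 = 3825
Weighted mean = 768770 / 3825 = 200.98562

201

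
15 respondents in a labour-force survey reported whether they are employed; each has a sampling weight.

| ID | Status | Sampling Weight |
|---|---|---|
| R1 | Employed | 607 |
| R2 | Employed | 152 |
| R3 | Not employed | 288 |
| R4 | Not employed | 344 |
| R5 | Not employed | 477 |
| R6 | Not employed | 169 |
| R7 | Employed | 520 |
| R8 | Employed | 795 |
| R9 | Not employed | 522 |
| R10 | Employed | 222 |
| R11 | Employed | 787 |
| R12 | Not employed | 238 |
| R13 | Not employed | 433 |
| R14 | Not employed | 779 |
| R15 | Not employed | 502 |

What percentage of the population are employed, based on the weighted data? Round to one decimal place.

Sum of weights for 'Employed' = 607 + 152 + 520 + 795 + 222 + 787 = 3083
Total weight = 6835
Weighted proportion = 3083 / 6835 = 0.45106072 → 45.106072%

45.1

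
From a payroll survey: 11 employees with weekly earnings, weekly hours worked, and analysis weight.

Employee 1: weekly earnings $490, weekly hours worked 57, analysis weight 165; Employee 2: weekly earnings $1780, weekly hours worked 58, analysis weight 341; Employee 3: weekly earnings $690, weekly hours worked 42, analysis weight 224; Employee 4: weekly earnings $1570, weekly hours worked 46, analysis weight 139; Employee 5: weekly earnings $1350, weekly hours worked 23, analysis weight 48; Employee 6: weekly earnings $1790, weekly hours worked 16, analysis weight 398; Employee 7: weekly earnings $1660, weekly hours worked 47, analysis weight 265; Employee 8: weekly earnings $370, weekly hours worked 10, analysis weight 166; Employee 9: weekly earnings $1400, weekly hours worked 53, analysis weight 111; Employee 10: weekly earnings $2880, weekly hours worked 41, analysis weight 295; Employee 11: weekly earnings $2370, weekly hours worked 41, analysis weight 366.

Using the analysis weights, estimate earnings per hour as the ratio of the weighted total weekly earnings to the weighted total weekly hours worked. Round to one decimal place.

Σ wᵢ·y = 490×165 + 1780×341 + 690×224 + 1570×139 + 1350×48 + 1790×398 + 1660×265 + 370×166 + 1400×111 + 2880×295 + 2370×366
  = 80850 + 606980 + 154560 + 218230 + 64800 + 712420 + 439900 + 61420 + 155400 + 849600 + 867420 = 4211580
Σ wᵢ·x = 57×165 + 58×341 + 42×224 + 46×139 + 23×48 + 16×398 + 47×265 + 10×166 + 53×111 + 41×295 + 41×366
  = 9405 + 19778 + 9408 + 6394 + 1104 + 6368 + 12455 + 1660 + 5883 + 12095 + 15006 = 99556
Ratio = 4211580 / 99556 = 42.303628

42.3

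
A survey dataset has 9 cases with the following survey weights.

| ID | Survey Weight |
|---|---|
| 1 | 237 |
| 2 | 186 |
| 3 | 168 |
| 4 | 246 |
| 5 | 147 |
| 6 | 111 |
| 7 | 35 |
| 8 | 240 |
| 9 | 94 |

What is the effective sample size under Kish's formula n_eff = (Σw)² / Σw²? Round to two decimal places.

7.62

Σ wᵢ = 237 + 186 + 168 + 246 + 147 + 111 + 35 + 240 + 94 = 1464
Σ wᵢ² = 56169 + 34596 + 28224 + 60516 + 21609 + 12321 + 1225 + 57600 + 8836 = 281096
n_eff = 1464² / 281096 = 2143296 / 281096 = 7.624783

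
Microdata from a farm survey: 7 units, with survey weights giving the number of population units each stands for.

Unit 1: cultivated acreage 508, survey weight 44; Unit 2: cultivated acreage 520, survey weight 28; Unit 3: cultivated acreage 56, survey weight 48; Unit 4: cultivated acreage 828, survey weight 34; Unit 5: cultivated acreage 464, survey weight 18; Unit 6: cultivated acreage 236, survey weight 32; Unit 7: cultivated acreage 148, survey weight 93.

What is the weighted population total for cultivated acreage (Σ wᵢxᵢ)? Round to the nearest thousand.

Weighted total = 508×44 + 520×28 + 56×48 + 828×34 + 464×18 + 236×32 + 148×93
  = 22352 + 14560 + 2688 + 28152 + 8352 + 7552 + 13764 = 97420

97000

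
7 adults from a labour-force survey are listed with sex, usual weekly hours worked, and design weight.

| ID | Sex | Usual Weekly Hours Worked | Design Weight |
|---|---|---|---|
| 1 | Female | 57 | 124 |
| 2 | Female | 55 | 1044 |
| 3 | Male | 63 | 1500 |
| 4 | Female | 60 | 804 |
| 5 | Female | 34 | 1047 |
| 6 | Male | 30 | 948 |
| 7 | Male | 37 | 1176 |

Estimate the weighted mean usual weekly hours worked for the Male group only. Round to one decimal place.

Male rows: 3, 6, 7
Weighted sum = 63×1500 + 30×948 + 37×1176
  = 94500 + 28440 + 43512 = 166452
Sum of weights = 3624
Weighted mean = 166452 / 3624 = 45.930464

45.9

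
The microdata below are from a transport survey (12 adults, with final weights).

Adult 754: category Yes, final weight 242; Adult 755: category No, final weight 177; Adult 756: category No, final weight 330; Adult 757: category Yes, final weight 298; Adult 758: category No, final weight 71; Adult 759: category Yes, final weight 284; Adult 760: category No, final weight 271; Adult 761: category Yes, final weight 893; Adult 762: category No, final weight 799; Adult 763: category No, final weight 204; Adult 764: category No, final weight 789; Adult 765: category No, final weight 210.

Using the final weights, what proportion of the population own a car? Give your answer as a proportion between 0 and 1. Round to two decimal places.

0.38

Sum of weights for 'Yes' = 242 + 298 + 284 + 893 = 1717
Total weight = 242 + 177 + 330 + 298 + 71 + 284 + 271 + 893 + 799 + 204 + 789 + 210 = 4568
Weighted proportion = 1717 / 4568 = 0.37587566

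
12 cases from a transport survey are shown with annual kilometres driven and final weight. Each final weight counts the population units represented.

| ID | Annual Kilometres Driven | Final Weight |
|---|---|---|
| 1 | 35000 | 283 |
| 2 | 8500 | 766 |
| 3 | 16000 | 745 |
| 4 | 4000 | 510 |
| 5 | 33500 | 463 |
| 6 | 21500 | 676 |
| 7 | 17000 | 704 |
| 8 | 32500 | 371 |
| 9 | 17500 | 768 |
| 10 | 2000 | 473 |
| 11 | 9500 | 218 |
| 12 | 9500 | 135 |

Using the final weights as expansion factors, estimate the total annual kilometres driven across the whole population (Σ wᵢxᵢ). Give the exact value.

102185500

Weighted total = 35000×283 + 8500×766 + 16000×745 + 4000×510 + 33500×463 + 21500×676 + 17000×704 + 32500×371 + 17500×768 + 2000×473 + 9500×218 + 9500×135
  = 9905000 + 6511000 + 11920000 + 2040000 + 15510500 + 14534000 + 11968000 + 12057500 + 13440000 + 946000 + 2071000 + 1282500 = 102185500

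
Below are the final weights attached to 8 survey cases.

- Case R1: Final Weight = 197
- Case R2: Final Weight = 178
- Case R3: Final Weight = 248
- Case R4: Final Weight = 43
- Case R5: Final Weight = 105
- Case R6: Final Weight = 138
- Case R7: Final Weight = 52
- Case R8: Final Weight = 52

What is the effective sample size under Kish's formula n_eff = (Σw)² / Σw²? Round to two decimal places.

6.06

Σ wᵢ = 197 + 178 + 248 + 43 + 105 + 138 + 52 + 52 = 1013
Σ wᵢ² = 38809 + 31684 + 61504 + 1849 + 11025 + 19044 + 2704 + 2704 = 169323
n_eff = 1013² / 169323 = 1026169 / 169323 = 6.060423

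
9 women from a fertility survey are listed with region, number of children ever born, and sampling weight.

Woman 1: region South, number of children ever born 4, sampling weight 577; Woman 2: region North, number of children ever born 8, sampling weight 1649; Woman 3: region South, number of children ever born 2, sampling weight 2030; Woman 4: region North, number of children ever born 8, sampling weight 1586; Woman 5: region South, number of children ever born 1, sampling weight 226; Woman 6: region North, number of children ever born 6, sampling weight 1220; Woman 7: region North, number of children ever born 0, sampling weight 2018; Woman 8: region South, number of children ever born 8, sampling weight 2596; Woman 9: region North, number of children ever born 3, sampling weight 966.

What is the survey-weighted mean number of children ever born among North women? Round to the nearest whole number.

5

North rows: 2, 4, 6, 7, 9
Weighted sum = 8×1649 + 8×1586 + 6×1220 + 0×2018 + 3×966
  = 13192 + 12688 + 7320 + 0 + 2898 = 36098
Sum of weights = 7439
Weighted mean = 36098 / 7439 = 4.8525339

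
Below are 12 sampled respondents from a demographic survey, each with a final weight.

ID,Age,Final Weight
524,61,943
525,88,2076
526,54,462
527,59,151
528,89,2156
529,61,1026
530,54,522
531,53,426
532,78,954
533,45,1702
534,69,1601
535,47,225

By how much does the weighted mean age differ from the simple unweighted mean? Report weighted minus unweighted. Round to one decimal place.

6.4

Unweighted sum = 61 + 88 + 54 + 59 + 89 + 61 + 54 + 53 + 78 + 45 + 69 + 47 = 758
Unweighted mean = 758 / 12 = 63.166667
Weighted sum = 61×943 + 88×2076 + 54×462 + 59×151 + 89×2156 + 61×1026 + 54×522 + 53×426 + 78×954 + 45×1702 + 69×1601 + 47×225
  = 57523 + 182688 + 24948 + 8909 + 191884 + 62586 + 28188 + 22578 + 74412 + 76590 + 110469 + 10575 = 851350
Sum of weights = 943 + 2076 + 462 + 151 + 2156 + 1026 + 522 + 426 + 954 + 1702 + 1601 + 225 = 12244
Weighted mean = 851350 / 12244 = 69.532016
Difference (weighted minus unweighted) = 6.365349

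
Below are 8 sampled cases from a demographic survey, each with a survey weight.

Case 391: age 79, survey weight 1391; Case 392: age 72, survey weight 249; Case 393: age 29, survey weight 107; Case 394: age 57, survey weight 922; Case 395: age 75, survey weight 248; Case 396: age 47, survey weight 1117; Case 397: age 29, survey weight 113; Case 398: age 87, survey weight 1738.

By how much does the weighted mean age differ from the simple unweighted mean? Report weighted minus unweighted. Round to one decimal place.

10.1

Unweighted sum = 79 + 72 + 29 + 57 + 75 + 47 + 29 + 87 = 475
Unweighted mean = 475 / 8 = 59.375
Weighted sum = 79×1391 + 72×249 + 29×107 + 57×922 + 75×248 + 47×1117 + 29×113 + 87×1738
  = 409056
Sum of weights = 1391 + 249 + 107 + 922 + 248 + 1117 + 113 + 1738 = 5885
Weighted mean = 409056 / 5885 = 69.508241
Difference (weighted minus unweighted) = 10.133241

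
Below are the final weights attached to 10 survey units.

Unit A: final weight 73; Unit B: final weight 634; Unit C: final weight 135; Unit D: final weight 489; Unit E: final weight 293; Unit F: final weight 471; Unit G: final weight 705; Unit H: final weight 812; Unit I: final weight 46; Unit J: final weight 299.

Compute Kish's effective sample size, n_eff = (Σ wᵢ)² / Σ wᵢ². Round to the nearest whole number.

7

Σ wᵢ = 73 + 634 + 135 + 489 + 293 + 471 + 705 + 812 + 46 + 299 = 3957
Σ wᵢ² = 5329 + 401956 + 18225 + 239121 + 85849 + 221841 + 497025 + 659344 + 2116 + 89401 = 2220207
n_eff = 3957² / 2220207 = 15657849 / 2220207 = 7.0524275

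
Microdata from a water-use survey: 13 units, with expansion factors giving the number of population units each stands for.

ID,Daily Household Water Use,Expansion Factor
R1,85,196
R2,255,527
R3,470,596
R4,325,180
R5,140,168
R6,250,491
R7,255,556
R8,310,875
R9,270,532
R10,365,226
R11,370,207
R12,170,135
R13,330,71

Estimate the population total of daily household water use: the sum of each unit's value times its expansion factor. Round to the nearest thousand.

Weighted total = 1398065

1398000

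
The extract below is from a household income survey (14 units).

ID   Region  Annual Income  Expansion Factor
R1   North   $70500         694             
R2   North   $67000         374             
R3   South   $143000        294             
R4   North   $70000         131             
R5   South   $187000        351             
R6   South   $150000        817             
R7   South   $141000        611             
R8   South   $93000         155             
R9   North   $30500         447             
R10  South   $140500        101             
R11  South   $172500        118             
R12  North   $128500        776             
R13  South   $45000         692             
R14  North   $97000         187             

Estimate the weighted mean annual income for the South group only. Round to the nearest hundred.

South rows: R3, R5, R6, R7, R8, R10, R11, R13
Weighted sum = 143000×294 + 187000×351 + 150000×817 + 141000×611 + 93000×155 + 140500×101 + 172500×118 + 45000×692
  = 396480500
Sum of weights = 294 + 351 + 817 + 611 + 155 + 101 + 118 + 692 = 3139
Weighted mean = 396480500 / 3139 = 126307.9

126300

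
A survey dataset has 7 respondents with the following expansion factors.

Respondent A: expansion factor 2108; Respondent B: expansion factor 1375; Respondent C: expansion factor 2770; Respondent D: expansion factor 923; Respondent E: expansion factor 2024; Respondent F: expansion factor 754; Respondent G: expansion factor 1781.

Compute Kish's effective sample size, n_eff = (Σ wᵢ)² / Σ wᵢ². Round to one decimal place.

6.1

Σ wᵢ = 2108 + 1375 + 2770 + 923 + 2024 + 754 + 1781 = 11735
Σ wᵢ² = 4443664 + 1890625 + 7672900 + 851929 + 4096576 + 568516 + 3171961 = 22696171
n_eff = 11735² / 22696171 = 137710225 / 22696171 = 6.0675532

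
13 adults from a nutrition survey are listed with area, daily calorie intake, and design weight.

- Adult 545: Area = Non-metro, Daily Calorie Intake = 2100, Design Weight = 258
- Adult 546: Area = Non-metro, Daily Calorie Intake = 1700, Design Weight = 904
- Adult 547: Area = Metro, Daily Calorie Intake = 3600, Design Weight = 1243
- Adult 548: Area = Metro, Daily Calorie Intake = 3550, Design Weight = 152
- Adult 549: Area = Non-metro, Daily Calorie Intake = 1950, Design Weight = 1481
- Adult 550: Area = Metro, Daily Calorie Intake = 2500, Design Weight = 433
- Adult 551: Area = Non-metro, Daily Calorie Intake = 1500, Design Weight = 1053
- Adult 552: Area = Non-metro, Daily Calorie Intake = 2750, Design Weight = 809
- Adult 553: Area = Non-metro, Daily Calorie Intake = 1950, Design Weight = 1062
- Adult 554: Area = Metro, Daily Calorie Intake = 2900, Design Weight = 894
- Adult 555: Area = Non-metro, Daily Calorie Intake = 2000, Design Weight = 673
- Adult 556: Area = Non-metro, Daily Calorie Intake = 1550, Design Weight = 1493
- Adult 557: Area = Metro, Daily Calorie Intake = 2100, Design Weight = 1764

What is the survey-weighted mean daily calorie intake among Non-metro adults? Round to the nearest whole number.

Non-metro rows: 545, 546, 549, 551, 552, 553, 555, 556
Weighted sum = 2100×258 + 1700×904 + 1950×1481 + 1500×1053 + 2750×809 + 1950×1062 + 2000×673 + 1550×1493
  = 14501850
Sum of weights = 258 + 904 + 1481 + 1053 + 809 + 1062 + 673 + 1493 = 7733
Weighted mean = 14501850 / 7733 = 1875.3201

1875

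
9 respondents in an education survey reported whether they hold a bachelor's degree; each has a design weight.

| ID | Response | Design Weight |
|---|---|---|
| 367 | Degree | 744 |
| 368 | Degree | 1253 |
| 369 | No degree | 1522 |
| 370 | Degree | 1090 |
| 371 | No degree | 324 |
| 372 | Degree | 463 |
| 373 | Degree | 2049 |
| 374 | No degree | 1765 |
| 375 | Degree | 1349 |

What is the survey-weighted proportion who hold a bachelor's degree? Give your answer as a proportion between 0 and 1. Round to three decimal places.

Sum of weights for 'Degree' = 744 + 1253 + 1090 + 463 + 2049 + 1349 = 6948
Total weight = 744 + 1253 + 1522 + 1090 + 324 + 463 + 2049 + 1765 + 1349 = 10559
Weighted proportion = 6948 / 10559 = 0.65801686

0.658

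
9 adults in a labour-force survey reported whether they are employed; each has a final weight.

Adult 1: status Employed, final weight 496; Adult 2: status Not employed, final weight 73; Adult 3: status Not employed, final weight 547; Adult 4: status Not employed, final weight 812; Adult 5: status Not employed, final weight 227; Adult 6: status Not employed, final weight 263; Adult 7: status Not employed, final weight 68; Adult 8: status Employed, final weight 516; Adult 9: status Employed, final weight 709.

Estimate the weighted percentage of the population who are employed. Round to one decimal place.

Sum of weights for 'Employed' = 496 + 516 + 709 = 1721
Total weight = 496 + 73 + 547 + 812 + 227 + 263 + 68 + 516 + 709 = 3711
Weighted proportion = 1721 / 3711 = 0.4637564 → 46.37564%

46.4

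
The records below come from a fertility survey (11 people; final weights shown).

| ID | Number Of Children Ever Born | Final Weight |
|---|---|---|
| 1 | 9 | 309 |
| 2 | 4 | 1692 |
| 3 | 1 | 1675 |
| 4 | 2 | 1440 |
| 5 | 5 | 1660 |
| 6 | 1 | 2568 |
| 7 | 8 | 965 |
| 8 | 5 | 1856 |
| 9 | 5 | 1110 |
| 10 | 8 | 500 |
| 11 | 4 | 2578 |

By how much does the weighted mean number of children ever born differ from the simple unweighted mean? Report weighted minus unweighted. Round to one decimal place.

Unweighted sum = 9 + 4 + 1 + 2 + 5 + 1 + 8 + 5 + 5 + 8 + 4 = 52
Unweighted mean = 52 / 11 = 4.7272727
Weighted sum = 9×309 + 4×1692 + 1×1675 + 2×1440 + 5×1660 + 1×2568 + 8×965 + 5×1856 + 5×1110 + 8×500 + 4×2578
  = 61834
Sum of weights = 309 + 1692 + 1675 + 1440 + 1660 + 2568 + 965 + 1856 + 1110 + 500 + 2578 = 16353
Weighted mean = 61834 / 16353 = 3.7812022
Difference (weighted minus unweighted) = -0.9460705

-0.9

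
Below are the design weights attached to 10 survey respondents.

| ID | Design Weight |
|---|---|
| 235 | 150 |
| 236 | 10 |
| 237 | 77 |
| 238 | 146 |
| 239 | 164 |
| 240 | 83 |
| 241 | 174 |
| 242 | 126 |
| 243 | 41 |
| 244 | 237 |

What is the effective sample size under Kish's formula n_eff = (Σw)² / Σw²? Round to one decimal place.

Σ wᵢ = 150 + 10 + 77 + 146 + 164 + 83 + 174 + 126 + 41 + 237 = 1208
Σ wᵢ² = 22500 + 100 + 5929 + 21316 + 26896 + 6889 + 30276 + 15876 + 1681 + 56169 = 187632
n_eff = 1208² / 187632 = 1459264 / 187632 = 7.7772661

7.8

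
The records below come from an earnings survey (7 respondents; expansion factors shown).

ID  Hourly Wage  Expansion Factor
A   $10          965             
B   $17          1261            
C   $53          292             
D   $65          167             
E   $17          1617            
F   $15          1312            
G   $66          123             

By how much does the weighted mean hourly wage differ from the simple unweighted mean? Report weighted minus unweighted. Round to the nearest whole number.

-15

Unweighted sum = 10 + 17 + 53 + 65 + 17 + 15 + 66 = 243
Unweighted mean = 243 / 7 = 34.714286
Weighted sum = 10×965 + 17×1261 + 53×292 + 65×167 + 17×1617 + 15×1312 + 66×123
  = 9650 + 21437 + 15476 + 10855 + 27489 + 19680 + 8118 = 112705
Sum of weights = 965 + 1261 + 292 + 167 + 1617 + 1312 + 123 = 5737
Weighted mean = 112705 / 5737 = 19.645285
Difference (weighted minus unweighted) = -15.069001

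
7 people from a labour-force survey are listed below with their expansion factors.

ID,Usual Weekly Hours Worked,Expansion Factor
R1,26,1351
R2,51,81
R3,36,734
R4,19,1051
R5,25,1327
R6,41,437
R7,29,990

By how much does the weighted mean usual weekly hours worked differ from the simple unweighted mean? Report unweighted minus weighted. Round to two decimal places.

Unweighted sum = 26 + 51 + 36 + 19 + 25 + 41 + 29 = 227
Unweighted mean = 227 / 7 = 32.428571
Weighted sum = 165452
Sum of weights = 1351 + 81 + 734 + 1051 + 1327 + 437 + 990 = 5971
Weighted mean = 165452 / 5971 = 27.709261
Difference (unweighted minus weighted) = 4.71931

4.72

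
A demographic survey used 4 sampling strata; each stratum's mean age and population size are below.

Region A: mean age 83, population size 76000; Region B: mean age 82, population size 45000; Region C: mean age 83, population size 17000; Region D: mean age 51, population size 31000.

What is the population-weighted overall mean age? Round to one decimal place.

Σ Nₕ·x̄ₕ = 83×76000 + 82×45000 + 83×17000 + 51×31000
  = 6308000 + 3690000 + 1411000 + 1581000 = 12990000
Σ Nₕ = 76000 + 45000 + 17000 + 31000 = 169000
Overall mean = 12990000 / 169000 = 76.863905

76.9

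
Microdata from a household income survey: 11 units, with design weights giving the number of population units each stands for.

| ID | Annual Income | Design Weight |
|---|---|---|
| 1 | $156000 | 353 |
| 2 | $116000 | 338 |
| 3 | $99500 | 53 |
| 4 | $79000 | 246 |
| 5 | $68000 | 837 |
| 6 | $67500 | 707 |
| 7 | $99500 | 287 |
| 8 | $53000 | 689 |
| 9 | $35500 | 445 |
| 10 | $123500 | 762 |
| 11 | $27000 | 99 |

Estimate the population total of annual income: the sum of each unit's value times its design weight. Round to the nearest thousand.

Weighted total = 401273000

401273000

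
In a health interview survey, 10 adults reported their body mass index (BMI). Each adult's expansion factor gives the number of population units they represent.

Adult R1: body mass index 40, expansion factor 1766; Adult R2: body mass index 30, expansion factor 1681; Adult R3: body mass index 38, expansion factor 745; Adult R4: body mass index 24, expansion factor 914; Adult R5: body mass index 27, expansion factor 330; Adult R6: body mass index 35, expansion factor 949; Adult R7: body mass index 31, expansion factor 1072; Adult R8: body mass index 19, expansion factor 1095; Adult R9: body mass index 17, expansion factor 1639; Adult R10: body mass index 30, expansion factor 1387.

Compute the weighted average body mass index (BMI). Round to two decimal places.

29.10

Weighted sum = 40×1766 + 30×1681 + 38×745 + 24×914 + 27×330 + 35×949 + 31×1072 + 19×1095 + 17×1639 + 30×1387
  = 336951
Sum of weights = 1766 + 1681 + 745 + 914 + 330 + 949 + 1072 + 1095 + 1639 + 1387 = 11578
Weighted mean = 336951 / 11578 = 29.102695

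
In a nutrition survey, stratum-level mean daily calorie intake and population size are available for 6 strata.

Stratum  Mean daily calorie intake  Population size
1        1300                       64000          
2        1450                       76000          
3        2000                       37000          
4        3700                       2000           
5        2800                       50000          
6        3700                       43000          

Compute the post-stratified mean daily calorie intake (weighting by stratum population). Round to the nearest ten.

2110

Σ Nₕ·x̄ₕ = 1300×64000 + 1450×76000 + 2000×37000 + 3700×2000 + 2800×50000 + 3700×43000
  = 83200000 + 110200000 + 74000000 + 7400000 + 140000000 + 159100000 = 573900000
Σ Nₕ = 64000 + 76000 + 37000 + 2000 + 50000 + 43000 = 272000
Overall mean = 573900000 / 272000 = 2109.9265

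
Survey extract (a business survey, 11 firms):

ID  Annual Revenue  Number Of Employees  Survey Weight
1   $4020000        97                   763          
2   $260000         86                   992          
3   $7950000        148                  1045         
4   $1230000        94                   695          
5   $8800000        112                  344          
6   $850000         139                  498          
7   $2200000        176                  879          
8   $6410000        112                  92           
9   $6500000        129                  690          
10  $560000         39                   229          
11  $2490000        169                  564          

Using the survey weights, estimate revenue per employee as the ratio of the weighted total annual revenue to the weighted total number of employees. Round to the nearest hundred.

Σ wᵢ·y = 4020000×763 + 260000×992 + 7950000×1045 + 1230000×695 + 8800000×344 + 850000×498 + 2200000×879 + 6410000×92 + 6500000×690 + 560000×229 + 2490000×564
  = 3067260000 + 257920000 + 8307750000 + 854850000 + 3027200000 + 423300000 + 1933800000 + 589720000 + 4485000000 + 128240000 + 1404360000 = 24479400000
Σ wᵢ·x = 97×763 + 86×992 + 148×1045 + 94×695 + 112×344 + 139×498 + 176×879 + 112×92 + 129×690 + 39×229 + 169×564
  = 74011 + 85312 + 154660 + 65330 + 38528 + 69222 + 154704 + 10304 + 89010 + 8931 + 95316 = 845328
Ratio = 24479400000 / 845328 = 28958.463

29000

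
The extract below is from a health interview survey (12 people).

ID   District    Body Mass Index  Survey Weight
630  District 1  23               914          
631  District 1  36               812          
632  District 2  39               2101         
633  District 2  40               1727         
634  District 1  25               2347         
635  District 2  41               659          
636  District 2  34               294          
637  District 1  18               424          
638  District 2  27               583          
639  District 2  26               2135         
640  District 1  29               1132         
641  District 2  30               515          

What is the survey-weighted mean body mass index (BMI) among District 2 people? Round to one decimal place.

34.3

District 2 rows: 632, 633, 635, 636, 638, 639, 641
Weighted sum = 39×2101 + 40×1727 + 41×659 + 34×294 + 27×583 + 26×2135 + 30×515
  = 81939 + 69080 + 27019 + 9996 + 15741 + 55510 + 15450 = 274735
Sum of weights = 2101 + 1727 + 659 + 294 + 583 + 2135 + 515 = 8014
Weighted mean = 274735 / 8014 = 34.281882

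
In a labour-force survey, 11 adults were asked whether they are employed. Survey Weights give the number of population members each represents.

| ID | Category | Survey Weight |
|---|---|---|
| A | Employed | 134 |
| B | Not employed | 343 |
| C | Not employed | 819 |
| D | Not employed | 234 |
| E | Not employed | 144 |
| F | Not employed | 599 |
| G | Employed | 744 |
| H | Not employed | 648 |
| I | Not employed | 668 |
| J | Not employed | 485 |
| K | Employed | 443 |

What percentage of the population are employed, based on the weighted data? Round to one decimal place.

25.1

Sum of weights for 'Employed' = 134 + 744 + 443 = 1321
Total weight = 134 + 343 + 819 + 234 + 144 + 599 + 744 + 648 + 668 + 485 + 443 = 5261
Weighted proportion = 1321 / 5261 = 0.25109295 → 25.109295%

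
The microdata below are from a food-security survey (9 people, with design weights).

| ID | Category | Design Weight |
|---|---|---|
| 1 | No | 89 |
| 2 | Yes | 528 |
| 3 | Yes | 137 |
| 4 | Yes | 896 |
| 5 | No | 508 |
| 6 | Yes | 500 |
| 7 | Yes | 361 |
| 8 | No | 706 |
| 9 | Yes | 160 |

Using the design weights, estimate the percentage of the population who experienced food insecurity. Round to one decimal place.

Sum of weights for 'Yes' = 528 + 137 + 896 + 500 + 361 + 160 = 2582
Total weight = 89 + 528 + 137 + 896 + 508 + 500 + 361 + 706 + 160 = 3885
Weighted proportion = 2582 / 3885 = 0.66460746 → 66.460746%

66.5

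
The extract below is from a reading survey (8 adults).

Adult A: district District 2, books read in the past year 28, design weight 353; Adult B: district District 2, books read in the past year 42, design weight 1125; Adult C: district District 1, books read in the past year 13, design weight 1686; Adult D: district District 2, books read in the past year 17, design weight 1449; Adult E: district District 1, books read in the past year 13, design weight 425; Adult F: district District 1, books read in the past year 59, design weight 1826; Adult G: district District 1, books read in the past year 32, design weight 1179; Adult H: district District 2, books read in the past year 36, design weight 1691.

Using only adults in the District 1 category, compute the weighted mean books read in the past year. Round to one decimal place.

District 1 rows: C, E, F, G
Weighted sum = 13×1686 + 13×425 + 59×1826 + 32×1179
  = 21918 + 5525 + 107734 + 37728 = 172905
Sum of weights = 1686 + 425 + 1826 + 1179 = 5116
Weighted mean = 172905 / 5116 = 33.796912

33.8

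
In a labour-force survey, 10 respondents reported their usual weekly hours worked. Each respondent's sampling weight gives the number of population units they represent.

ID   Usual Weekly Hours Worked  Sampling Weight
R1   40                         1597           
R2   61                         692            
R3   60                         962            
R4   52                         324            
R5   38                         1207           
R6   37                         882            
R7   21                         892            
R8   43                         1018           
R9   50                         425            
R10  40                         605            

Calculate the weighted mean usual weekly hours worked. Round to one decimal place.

Weighted sum = 40×1597 + 61×692 + 60×962 + 52×324 + 38×1207 + 37×882 + 21×892 + 43×1018 + 50×425 + 40×605
  = 367116
Sum of weights = 1597 + 692 + 962 + 324 + 1207 + 882 + 892 + 1018 + 425 + 605 = 8604
Weighted mean = 367116 / 8604 = 42.668061

42.7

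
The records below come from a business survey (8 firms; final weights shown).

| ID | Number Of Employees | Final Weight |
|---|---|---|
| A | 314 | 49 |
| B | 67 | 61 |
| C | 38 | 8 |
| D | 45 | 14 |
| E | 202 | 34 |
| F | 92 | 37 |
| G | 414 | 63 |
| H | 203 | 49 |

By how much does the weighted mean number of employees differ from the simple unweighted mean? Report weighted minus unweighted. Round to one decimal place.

Unweighted sum = 314 + 67 + 38 + 45 + 202 + 92 + 414 + 203 = 1375
Unweighted mean = 1375 / 8 = 171.875
Weighted sum = 314×49 + 67×61 + 38×8 + 45×14 + 202×34 + 92×37 + 414×63 + 203×49
  = 15386 + 4087 + 304 + 630 + 6868 + 3404 + 26082 + 9947 = 66708
Sum of weights = 49 + 61 + 8 + 14 + 34 + 37 + 63 + 49 = 315
Weighted mean = 66708 / 315 = 211.77143
Difference (weighted minus unweighted) = 39.896429

39.9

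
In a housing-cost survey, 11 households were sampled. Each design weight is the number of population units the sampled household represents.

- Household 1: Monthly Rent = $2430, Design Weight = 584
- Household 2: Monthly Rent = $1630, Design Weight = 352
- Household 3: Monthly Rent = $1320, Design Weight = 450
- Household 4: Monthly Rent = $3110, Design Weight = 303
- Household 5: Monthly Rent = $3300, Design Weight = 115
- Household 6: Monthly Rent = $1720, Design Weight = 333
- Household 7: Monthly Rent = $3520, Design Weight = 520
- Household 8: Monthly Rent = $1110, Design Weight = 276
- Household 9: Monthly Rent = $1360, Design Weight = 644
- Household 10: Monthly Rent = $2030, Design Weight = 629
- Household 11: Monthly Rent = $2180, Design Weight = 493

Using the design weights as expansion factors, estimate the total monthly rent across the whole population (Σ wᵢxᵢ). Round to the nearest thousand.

9846000

Weighted total = 2430×584 + 1630×352 + 1320×450 + 3110×303 + 3300×115 + 1720×333 + 3520×520 + 1110×276 + 1360×644 + 2030×629 + 2180×493
  = 1419120 + 573760 + 594000 + 942330 + 379500 + 572760 + 1830400 + 306360 + 875840 + 1276870 + 1074740 = 9845680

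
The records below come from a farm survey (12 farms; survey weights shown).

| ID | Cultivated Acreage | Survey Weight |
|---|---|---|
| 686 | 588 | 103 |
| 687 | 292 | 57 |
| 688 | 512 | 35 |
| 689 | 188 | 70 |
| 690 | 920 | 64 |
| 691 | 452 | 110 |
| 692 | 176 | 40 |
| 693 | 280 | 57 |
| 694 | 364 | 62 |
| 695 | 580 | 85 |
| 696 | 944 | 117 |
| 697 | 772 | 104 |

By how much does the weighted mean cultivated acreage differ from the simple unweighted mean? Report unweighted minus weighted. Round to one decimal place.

Unweighted sum = 588 + 292 + 512 + 188 + 920 + 452 + 176 + 280 + 364 + 580 + 944 + 772 = 6068
Unweighted mean = 6068 / 12 = 505.66667
Weighted sum = 588×103 + 292×57 + 512×35 + 188×70 + 920×64 + 452×110 + 176×40 + 280×57 + 364×62 + 580×85 + 944×117 + 772×104
  = 502492
Sum of weights = 103 + 57 + 35 + 70 + 64 + 110 + 40 + 57 + 62 + 85 + 117 + 104 = 904
Weighted mean = 502492 / 904 = 555.85398
Difference (unweighted minus weighted) = -50.187316

-50.2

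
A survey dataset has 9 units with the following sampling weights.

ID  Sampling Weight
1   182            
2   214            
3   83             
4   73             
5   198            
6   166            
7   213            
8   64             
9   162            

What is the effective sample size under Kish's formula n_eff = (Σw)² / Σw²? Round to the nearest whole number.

8

Σ wᵢ = 182 + 214 + 83 + 73 + 198 + 166 + 213 + 64 + 162 = 1355
Σ wᵢ² = 33124 + 45796 + 6889 + 5329 + 39204 + 27556 + 45369 + 4096 + 26244 = 233607
n_eff = 1355² / 233607 = 1836025 / 233607 = 7.8594605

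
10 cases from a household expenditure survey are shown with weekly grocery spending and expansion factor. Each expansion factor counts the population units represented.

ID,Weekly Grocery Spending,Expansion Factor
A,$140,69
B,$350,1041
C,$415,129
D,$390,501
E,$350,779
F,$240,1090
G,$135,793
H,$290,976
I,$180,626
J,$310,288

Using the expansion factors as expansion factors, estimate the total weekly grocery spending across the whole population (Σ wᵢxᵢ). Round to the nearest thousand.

Weighted total = 140×69 + 350×1041 + 415×129 + 390×501 + 350×779 + 240×1090 + 135×793 + 290×976 + 180×626 + 310×288
  = 9660 + 364350 + 53535 + 195390 + 272650 + 261600 + 107055 + 283040 + 112680 + 89280 = 1749240

1749000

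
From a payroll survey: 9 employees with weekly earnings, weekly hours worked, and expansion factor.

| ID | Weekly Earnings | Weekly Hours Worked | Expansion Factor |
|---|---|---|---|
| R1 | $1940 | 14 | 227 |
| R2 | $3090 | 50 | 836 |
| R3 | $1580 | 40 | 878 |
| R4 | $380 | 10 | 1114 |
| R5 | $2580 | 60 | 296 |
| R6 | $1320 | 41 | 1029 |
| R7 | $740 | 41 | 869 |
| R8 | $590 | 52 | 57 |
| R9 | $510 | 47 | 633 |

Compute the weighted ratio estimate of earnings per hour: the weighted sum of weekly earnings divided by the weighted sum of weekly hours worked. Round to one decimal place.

Σ wᵢ·y = 1940×227 + 3090×836 + 1580×878 + 380×1114 + 2580×296 + 1320×1029 + 740×869 + 590×57 + 510×633
  = 7955660
Σ wᵢ·x = 14×227 + 50×836 + 40×878 + 10×1114 + 60×296 + 41×1029 + 41×869 + 52×57 + 47×633
  = 3178 + 41800 + 35120 + 11140 + 17760 + 42189 + 35629 + 2964 + 29751 = 219531
Ratio = 7955660 / 219531 = 36.239347

36.2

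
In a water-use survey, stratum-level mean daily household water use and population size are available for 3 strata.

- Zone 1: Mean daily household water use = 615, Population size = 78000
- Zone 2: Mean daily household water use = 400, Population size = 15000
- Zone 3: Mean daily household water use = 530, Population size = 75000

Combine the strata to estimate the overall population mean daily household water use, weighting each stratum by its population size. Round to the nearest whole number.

Σ Nₕ·x̄ₕ = 615×78000 + 400×15000 + 530×75000
  = 93720000
Σ Nₕ = 78000 + 15000 + 75000 = 168000
Overall mean = 93720000 / 168000 = 557.85714

558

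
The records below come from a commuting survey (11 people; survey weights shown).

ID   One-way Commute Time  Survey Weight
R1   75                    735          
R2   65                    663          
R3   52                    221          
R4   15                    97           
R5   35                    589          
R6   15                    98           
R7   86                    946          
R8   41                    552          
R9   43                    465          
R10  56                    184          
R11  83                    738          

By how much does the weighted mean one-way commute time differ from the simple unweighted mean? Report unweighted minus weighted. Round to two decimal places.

Unweighted sum = 566
Unweighted mean = 566 / 11 = 51.454545
Weighted sum = 75×735 + 65×663 + 52×221 + 15×97 + 35×589 + 15×98 + 86×946 + 41×552 + 43×465 + 56×184 + 83×738
  = 328793
Sum of weights = 735 + 663 + 221 + 97 + 589 + 98 + 946 + 552 + 465 + 184 + 738 = 5288
Weighted mean = 328793 / 5288 = 62.177194
Difference (unweighted minus weighted) = -10.722648

-10.72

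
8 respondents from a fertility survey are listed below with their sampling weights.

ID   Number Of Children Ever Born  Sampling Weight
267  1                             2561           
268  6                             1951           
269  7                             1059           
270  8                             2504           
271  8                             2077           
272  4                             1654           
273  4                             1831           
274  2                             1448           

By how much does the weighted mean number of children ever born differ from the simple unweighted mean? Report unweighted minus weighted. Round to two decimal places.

Unweighted sum = 1 + 6 + 7 + 8 + 8 + 4 + 4 + 2 = 40
Unweighted mean = 40 / 8 = 5
Weighted sum = 1×2561 + 6×1951 + 7×1059 + 8×2504 + 8×2077 + 4×1654 + 4×1831 + 2×1448
  = 2561 + 11706 + 7413 + 20032 + 16616 + 6616 + 7324 + 2896 = 75164
Sum of weights = 2561 + 1951 + 1059 + 2504 + 2077 + 1654 + 1831 + 1448 = 15085
Weighted mean = 75164 / 15085 = 4.982698
Difference (unweighted minus weighted) = 0.017301956

0.02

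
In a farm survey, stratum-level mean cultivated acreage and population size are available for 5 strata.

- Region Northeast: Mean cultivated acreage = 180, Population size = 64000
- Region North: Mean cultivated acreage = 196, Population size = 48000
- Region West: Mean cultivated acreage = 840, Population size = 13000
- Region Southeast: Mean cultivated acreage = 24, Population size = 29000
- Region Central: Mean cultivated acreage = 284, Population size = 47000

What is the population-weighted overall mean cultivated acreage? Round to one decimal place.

228.3

Σ Nₕ·x̄ₕ = 180×64000 + 196×48000 + 840×13000 + 24×29000 + 284×47000
  = 11520000 + 9408000 + 10920000 + 696000 + 13348000 = 45892000
Σ Nₕ = 64000 + 48000 + 13000 + 29000 + 47000 = 201000
Overall mean = 45892000 / 201000 = 228.31841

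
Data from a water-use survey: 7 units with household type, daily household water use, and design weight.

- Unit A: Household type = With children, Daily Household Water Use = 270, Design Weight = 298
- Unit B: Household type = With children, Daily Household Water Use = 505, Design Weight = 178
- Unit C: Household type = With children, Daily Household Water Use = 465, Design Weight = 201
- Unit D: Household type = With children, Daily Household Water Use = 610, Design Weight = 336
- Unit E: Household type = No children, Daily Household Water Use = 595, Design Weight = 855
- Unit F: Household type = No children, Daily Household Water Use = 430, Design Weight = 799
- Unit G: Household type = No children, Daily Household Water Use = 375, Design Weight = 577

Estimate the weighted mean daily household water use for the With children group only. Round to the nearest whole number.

With children rows: A, B, C, D
Weighted sum = 270×298 + 505×178 + 465×201 + 610×336
  = 468775
Sum of weights = 1013
Weighted mean = 468775 / 1013 = 462.75913

463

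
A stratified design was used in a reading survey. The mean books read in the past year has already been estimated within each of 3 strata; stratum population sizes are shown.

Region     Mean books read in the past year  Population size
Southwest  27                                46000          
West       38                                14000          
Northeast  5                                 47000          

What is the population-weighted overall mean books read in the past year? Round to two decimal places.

Σ Nₕ·x̄ₕ = 27×46000 + 38×14000 + 5×47000
  = 2009000
Σ Nₕ = 107000
Overall mean = 2009000 / 107000 = 18.775701

18.78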